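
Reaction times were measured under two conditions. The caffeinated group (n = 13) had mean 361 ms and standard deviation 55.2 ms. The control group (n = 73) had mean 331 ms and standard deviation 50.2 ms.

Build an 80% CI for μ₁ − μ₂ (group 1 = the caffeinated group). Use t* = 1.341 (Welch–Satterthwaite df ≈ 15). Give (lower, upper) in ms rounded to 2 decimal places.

(8.01, 51.99)

Per-group SEs: s₁/√n₁ = 55.2/√13 = 15.3097, s₂/√n₂ = 50.2/√73 = 5.8755.
Unpooled SE of the difference: √(234.38691409 + 34.52150025) = 16.3984.
Margin of error = t* · SE = 1.341 × 16.3984 = 21.9903.
x̄₁ − x̄₂ = 361 − 331 = 30.0000.
CI: 30.0000 ± 21.9903 = (8.01, 51.99).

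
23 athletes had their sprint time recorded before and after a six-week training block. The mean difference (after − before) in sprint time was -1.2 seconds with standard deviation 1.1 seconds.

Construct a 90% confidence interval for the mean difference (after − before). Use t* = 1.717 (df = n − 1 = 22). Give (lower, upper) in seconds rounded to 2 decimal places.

This is a matched-pairs design, so SE = s_d/√n = 1.1/√23 = 0.2294.
Margin = 1.717 × 0.2294 = 0.3939; the interval is -1.2 ± 0.3939 = (-1.59, -0.81).

(-1.59, -0.81)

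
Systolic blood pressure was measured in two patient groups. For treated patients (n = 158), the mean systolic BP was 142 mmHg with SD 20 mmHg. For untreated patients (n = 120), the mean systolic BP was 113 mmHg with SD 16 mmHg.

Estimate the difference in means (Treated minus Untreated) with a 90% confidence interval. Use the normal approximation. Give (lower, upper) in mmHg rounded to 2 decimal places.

Standard errors of each mean: 20/√158 = 1.5911 and 16/√120 = 1.4606.
SE(x̄₁ − x̄₂) = √(1.5911² + 1.4606²) = 2.1598 for independent samples with unequal variances.
With z* = 1.645, the margin is 1.645 × 2.1598 = 3.5529.
x̄₁ − x̄₂ = 142 − 113 = 29.0000; the interval is 29.0000 ± 3.5529 = (25.45, 32.55).

(25.45, 32.55)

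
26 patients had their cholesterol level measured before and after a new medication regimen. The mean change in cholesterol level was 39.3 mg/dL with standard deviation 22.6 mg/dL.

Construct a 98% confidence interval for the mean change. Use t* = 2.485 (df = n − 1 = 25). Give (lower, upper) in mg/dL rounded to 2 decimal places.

Paired design: SE = s_d/√n = 22.6/√26 = 4.4322.
t* = 2.485; margin of error = 2.485 × 4.4322 = 11.0140.
39.3 ± 11.0140 → (28.29, 50.31).

(28.29, 50.31)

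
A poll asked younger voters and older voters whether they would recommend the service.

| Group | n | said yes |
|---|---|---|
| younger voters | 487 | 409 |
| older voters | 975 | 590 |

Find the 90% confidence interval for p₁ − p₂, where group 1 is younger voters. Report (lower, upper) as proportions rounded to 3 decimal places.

(0.197, 0.272)

First, p̂₁ = 409/487 = 0.8398; p̂₂ = 590/975 = 0.6051.
The two standard errors are √(0.8398×0.1602/487) = 0.01662 and √(0.6051×0.3949/975) = 0.01566.
Because the samples are independent, SE_diff = √(0.01662² + 0.01566²) = 0.02284.
Using z* = 1.645 for 90%, ME = 1.645 × 0.02284 = 0.03757.
p̂₁ − p̂₂ = 0.2347; interval 0.2347 ± 0.03757 gives (0.197, 0.272).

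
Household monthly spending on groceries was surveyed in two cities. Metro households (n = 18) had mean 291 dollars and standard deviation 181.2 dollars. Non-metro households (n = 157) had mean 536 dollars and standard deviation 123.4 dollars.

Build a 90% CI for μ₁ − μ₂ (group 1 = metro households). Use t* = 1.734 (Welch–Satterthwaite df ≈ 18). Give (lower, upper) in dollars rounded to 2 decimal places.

(-321.00, -169.00)

Per-group SEs: s₁/√n₁ = 181.2/√18 = 42.7092, s₂/√n₂ = 123.4/√157 = 9.8484.
Unpooled SE of the difference: √(1824.07576464 + 96.99098256) = 43.8300.
Margin of error = t* · SE = 1.734 × 43.8300 = 76.0012.
x̄₁ − x̄₂ = 291 − 536 = -245.0000.
CI: -245.0000 ± 76.0012 = (-321.00, -169.00).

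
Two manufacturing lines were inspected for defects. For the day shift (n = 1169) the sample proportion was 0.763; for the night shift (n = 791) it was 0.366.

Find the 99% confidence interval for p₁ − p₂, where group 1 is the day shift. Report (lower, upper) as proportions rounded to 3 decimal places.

(0.342, 0.452)

The two standard errors are √(0.7630×0.2370/1169) = 0.01244 and √(0.3660×0.6340/791) = 0.01713.
Because the samples are independent, SE_diff = √(0.01244² + 0.01713²) = 0.02117.
Using z* = 2.576 for 99%, ME = 2.576 × 0.02117 = 0.05453.
p̂₁ − p̂₂ = 0.3970; interval 0.3970 ± 0.05453 gives (0.342, 0.452).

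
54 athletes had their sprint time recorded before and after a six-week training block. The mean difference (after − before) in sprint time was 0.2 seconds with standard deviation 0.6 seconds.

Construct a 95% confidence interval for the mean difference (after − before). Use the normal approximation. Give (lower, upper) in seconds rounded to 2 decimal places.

(0.04, 0.36)

This is a matched-pairs design, so SE = s_d/√n = 0.6/√54 = 0.0816.
Margin = 1.960 × 0.0816 = 0.1599; the interval is 0.2 ± 0.1599 = (0.04, 0.36).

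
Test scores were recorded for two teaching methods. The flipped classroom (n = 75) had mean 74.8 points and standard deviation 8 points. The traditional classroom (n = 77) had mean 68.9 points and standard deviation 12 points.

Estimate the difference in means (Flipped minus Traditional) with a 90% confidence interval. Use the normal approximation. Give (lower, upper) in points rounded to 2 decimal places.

Per-group SEs: s₁/√n₁ = 8/√75 = 0.9238, s₂/√n₂ = 12/√77 = 1.3675.
Unpooled SE of the difference: √(0.85340644 + 1.87005625) = 1.6503.
Margin of error = z* · SE = 1.645 × 1.6503 = 2.7147.
x̄₁ − x̄₂ = 74.8 − 68.9 = 5.9000.
CI: 5.9000 ± 2.7147 = (3.19, 8.61).

(3.19, 8.61)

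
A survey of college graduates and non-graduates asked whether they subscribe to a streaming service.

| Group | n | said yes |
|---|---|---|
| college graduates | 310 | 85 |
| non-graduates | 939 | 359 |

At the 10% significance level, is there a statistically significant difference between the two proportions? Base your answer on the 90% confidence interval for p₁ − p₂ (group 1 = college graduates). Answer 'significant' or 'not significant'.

Sample proportions: 85/310 = 0.2742, 359/939 = 0.3823.
Each SE is √(p̂(1−p̂)/n): √(0.2742·0.7258/310) = 0.02534 and √(0.3823·0.6177/939) = 0.01586.
SE(p̂₁ − p̂₂) = √(SE₁² + SE₂²) = √(0.0006421156 + 0.0002515396) = 0.02989, since the two samples are independent.
At 90% confidence z* = 1.645; margin = 1.645 × 0.02989 = 0.04917.
The difference is 0.2742 − 0.3823 = -0.1081, so the interval is -0.1081 ± 0.04917 = (-0.15727, -0.05893).
The interval (-0.15727, -0.05893) does not contain 0, so the difference is significant.

significant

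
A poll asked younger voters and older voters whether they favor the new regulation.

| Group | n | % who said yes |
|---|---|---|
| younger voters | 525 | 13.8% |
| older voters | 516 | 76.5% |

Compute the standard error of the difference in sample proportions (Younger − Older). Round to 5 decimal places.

The two standard errors are √(0.1380×0.8620/525) = 0.01505 and √(0.7650×0.2350/516) = 0.01867.
Because the samples are independent, SE_diff = √(0.01505² + 0.01867²) = 0.02398.

0.02398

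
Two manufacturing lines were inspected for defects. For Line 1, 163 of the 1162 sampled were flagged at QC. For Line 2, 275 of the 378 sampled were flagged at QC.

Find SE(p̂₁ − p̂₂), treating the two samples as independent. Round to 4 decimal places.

0.0251

First, p̂₁ = 163/1162 = 0.1403; p̂₂ = 275/378 = 0.7275.
The two standard errors are √(0.1403×0.8597/1162) = 0.01019 and √(0.7275×0.2725/378) = 0.02290.
Because the samples are independent, SE_diff = √(0.01019² + 0.02290²) = 0.02506.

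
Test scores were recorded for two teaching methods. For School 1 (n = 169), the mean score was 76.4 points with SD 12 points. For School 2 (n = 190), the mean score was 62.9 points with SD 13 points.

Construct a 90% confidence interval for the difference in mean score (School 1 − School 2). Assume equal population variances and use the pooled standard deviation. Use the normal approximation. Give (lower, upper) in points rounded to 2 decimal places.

Pooled variance s_p² = [168·12² + 189·13²] / (169+190−2) = 157.2353, so s_p = 12.5394.
SE_diff = s_p·√(1/n₁ + 1/n₂) = 12.5394·√(1/169 + 1/190) = 1.3259.
z* = 1.645; margin = 1.645 × 1.3259 = 2.1811.
Difference = 76.4 − 62.9 = 13.5000.
13.5000 ± 2.1811 → (11.32, 15.68).

(11.32, 15.68)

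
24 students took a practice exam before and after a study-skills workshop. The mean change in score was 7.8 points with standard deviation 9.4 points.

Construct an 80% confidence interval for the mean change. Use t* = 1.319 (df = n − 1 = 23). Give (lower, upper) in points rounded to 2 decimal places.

(5.27, 10.33)

This is a matched-pairs design, so SE = s_d/√n = 9.4/√24 = 1.9188.
Margin = 1.319 × 1.9188 = 2.5309; the interval is 7.8 ± 2.5309 = (5.27, 10.33).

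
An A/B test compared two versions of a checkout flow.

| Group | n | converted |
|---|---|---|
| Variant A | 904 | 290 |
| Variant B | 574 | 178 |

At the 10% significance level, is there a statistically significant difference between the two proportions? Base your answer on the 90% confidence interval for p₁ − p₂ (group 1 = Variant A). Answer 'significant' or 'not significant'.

p̂₁ = 290/904 = 0.3208 and p̂₂ = 178/574 = 0.3101.
SE₁ = √(p̂₁(1−p̂₁)/n₁) = √(0.3208·0.6792/904) = 0.01553; SE₂ = √(0.3101·0.6899/574) = 0.01931.
Independent samples: SE of the difference = √(SE₁² + SE₂²) = √(0.0002411809 + 0.0003728761) = 0.02478.
z* for 90% confidence is 1.645, so the margin of error is 1.645 × 0.02478 = 0.04076.
Point estimate p̂₁ − p̂₂ = 0.3208 − 0.3101 = 0.0107.
0.0107 ± 0.04076 → (-0.03006, 0.05146).
The interval (-0.03006, 0.05146) contains 0, so the difference is not significant.

not significant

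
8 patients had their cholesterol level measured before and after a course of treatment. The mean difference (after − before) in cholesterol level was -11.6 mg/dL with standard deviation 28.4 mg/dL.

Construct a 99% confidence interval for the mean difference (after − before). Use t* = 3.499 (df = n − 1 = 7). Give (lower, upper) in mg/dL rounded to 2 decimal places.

(-46.73, 23.53)

This is a matched-pairs design, so SE = s_d/√n = 28.4/√8 = 10.0409.
Margin = 3.499 × 10.0409 = 35.1331; the interval is -11.6 ± 35.1331 = (-46.73, 23.53).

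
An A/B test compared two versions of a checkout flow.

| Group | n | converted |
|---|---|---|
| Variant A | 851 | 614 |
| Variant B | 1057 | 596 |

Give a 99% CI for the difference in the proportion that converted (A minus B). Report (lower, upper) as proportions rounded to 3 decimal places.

Sample proportions: 614/851 = 0.7215, 596/1057 = 0.5639.
Each SE is √(p̂(1−p̂)/n): √(0.7215·0.2785/851) = 0.01537 and √(0.5639·0.4361/1057) = 0.01525.
SE(p̂₁ − p̂₂) = √(SE₁² + SE₂²) = √(0.0002362369 + 0.0002325625) = 0.02165, since the two samples are independent.
At 99% confidence z* = 2.576; margin = 2.576 × 0.02165 = 0.05577.
The difference is 0.7215 − 0.5639 = 0.1576, so the interval is 0.1576 ± 0.05577 = (0.102, 0.213).

(0.102, 0.213)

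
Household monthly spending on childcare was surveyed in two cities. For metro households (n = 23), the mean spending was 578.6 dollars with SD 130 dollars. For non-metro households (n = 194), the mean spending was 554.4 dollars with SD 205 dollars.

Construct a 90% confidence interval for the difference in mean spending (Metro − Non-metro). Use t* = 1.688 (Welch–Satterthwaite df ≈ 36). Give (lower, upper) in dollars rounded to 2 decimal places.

(-27.87, 76.27)

Standard errors of each mean: 130/√23 = 27.1069 and 205/√194 = 14.7181.
SE(x̄₁ − x̄₂) = √(27.1069² + 14.7181²) = 30.8449 for independent samples with unequal variances.
With t* = 1.688, the margin is 1.688 × 30.8449 = 52.0662.
x̄₁ − x̄₂ = 578.6 − 554.4 = 24.2000; the interval is 24.2000 ± 52.0662 = (-27.87, 76.27).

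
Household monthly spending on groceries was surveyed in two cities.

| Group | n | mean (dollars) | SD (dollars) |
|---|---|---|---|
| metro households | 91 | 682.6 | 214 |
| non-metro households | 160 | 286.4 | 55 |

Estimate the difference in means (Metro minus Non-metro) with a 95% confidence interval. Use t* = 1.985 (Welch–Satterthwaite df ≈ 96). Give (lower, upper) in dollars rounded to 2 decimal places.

(350.84, 441.56)

SE₁ = s₁/√n₁ = 214/√91 = 22.4333; SE₂ = 55/√160 = 4.3481.
Independent samples, unequal variances: SE_diff = √(SE₁² + SE₂²) = √(503.25294889 + 18.90597361) = 22.8508.
t* = 1.985, so margin of error = 1.985 × 22.8508 = 45.3588.
Difference in means = 682.6 − 286.4 = 396.2000.
396.2000 ± 45.3588 → (350.84, 441.56).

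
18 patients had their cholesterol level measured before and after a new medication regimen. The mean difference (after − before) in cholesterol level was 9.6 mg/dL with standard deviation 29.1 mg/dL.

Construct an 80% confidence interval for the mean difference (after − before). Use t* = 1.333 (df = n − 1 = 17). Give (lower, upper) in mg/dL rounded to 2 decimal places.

Paired design: SE = s_d/√n = 29.1/√18 = 6.8589.
t* = 1.333; margin of error = 1.333 × 6.8589 = 9.1429.
9.6 ± 9.1429 → (0.46, 18.74).

(0.46, 18.74)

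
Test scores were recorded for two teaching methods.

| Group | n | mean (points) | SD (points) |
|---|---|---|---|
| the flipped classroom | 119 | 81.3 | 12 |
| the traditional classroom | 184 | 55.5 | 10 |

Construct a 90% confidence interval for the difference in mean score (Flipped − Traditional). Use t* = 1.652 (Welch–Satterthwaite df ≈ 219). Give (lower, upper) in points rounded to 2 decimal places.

(23.61, 27.99)

SE₁ = s₁/√n₁ = 12/√119 = 1.1000; SE₂ = 10/√184 = 0.7372.
Independent samples, unequal variances: SE_diff = √(SE₁² + SE₂²) = √(1.21 + 0.54346384) = 1.3242.
t* = 1.652, so margin of error = 1.652 × 1.3242 = 2.1876.
Difference in means = 81.3 − 55.5 = 25.8000.
25.8000 ± 2.1876 → (23.61, 27.99).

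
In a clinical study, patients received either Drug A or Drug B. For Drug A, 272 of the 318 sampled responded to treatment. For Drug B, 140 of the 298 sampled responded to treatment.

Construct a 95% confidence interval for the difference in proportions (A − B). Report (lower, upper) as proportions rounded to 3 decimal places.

(0.317, 0.454)

First, p̂₁ = 272/318 = 0.8553; p̂₂ = 140/298 = 0.4698.
The two standard errors are √(0.8553×0.1447/318) = 0.01973 and √(0.4698×0.5302/298) = 0.02891.
Because the samples are independent, SE_diff = √(0.01973² + 0.02891²) = 0.03500.
Using z* = 1.960 for 95%, ME = 1.960 × 0.03500 = 0.06860.
p̂₁ − p̂₂ = 0.3855; interval 0.3855 ± 0.06860 gives (0.317, 0.454).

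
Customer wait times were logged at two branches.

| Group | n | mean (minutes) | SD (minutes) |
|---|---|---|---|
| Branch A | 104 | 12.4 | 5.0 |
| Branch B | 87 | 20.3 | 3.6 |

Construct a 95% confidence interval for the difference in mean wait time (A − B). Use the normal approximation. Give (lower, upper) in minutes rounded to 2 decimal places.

(-9.12, -6.68)

Standard errors of each mean: 5.0/√104 = 0.4903 and 3.6/√87 = 0.3860.
SE(x̄₁ − x̄₂) = √(0.4903² + 0.3860²) = 0.6240 for independent samples with unequal variances.
With z* = 1.960, the margin is 1.960 × 0.6240 = 1.2230.
x̄₁ − x̄₂ = 12.4 − 20.3 = -7.9000; the interval is -7.9000 ± 1.2230 = (-9.12, -6.68).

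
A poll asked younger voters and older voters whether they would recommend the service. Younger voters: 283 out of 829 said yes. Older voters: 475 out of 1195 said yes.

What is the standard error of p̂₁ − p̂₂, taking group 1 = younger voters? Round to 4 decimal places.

0.0217

p̂₁ = 283/829 = 0.3414 and p̂₂ = 475/1195 = 0.3975.
SE₁ = √(p̂₁(1−p̂₁)/n₁) = √(0.3414·0.6586/829) = 0.01647; SE₂ = √(0.3975·0.6025/1195) = 0.01416.
Independent samples: SE of the difference = √(SE₁² + SE₂²) = √(0.0002712609 + 0.0002005056) = 0.02172.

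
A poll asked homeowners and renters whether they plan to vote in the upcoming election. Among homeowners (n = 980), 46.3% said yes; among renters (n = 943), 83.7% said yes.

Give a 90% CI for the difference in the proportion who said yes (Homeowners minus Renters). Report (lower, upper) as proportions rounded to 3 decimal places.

(-0.407, -0.341)

SE₁ = √(p̂₁(1−p̂₁)/n₁) = √(0.4630·0.5370/980) = 0.01593; SE₂ = √(0.8370·0.1630/943) = 0.01203.
Independent samples: SE of the difference = √(SE₁² + SE₂²) = √(0.0002537649 + 0.0001447209) = 0.01996.
z* for 90% confidence is 1.645, so the margin of error is 1.645 × 0.01996 = 0.03283.
Point estimate p̂₁ − p̂₂ = 0.4630 − 0.8370 = -0.3740.
-0.3740 ± 0.03283 → (-0.407, -0.341).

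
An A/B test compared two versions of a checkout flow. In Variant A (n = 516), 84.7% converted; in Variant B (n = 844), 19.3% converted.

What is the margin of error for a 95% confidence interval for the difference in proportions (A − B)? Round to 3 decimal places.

0.041

SE₁ = √(p̂₁(1−p̂₁)/n₁) = √(0.8470·0.1530/516) = 0.01585; SE₂ = √(0.1930·0.8070/844) = 0.01358.
Independent samples: SE of the difference = √(SE₁² + SE₂²) = √(0.0002512225 + 0.0001844164) = 0.02087.
z* for 95% confidence is 1.960, so the margin of error is 1.960 × 0.02087 = 0.04091.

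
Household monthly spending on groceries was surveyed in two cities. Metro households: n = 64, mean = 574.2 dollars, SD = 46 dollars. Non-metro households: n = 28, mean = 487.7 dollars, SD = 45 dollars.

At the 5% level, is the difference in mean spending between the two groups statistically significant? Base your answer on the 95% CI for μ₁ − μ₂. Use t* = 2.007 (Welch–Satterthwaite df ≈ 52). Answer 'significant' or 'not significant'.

Per-group SEs: s₁/√n₁ = 46/√64 = 5.7500, s₂/√n₂ = 45/√28 = 8.5042.
Unpooled SE of the difference: √(33.0625 + 72.32141764) = 10.2657.
Margin of error = t* · SE = 2.007 × 10.2657 = 20.6033.
x̄₁ − x̄₂ = 574.2 − 487.7 = 86.5000.
CI: 86.5000 ± 20.6033 = (65.8967, 107.1033).
The interval (65.8967, 107.1033) does not contain 0, so the difference is significant.

significant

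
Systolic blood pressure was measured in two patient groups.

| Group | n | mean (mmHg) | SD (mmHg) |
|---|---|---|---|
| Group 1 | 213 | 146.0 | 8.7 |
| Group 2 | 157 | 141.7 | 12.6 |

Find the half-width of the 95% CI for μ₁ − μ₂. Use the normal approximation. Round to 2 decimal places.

SE₁ = s₁/√n₁ = 8.7/√213 = 0.5961; SE₂ = 12.6/√157 = 1.0056.
Independent samples, unequal variances: SE_diff = √(SE₁² + SE₂²) = √(0.35533521 + 1.01123136) = 1.1690.
z* = 1.960, so margin of error = 1.960 × 1.1690 = 2.2912.

2.29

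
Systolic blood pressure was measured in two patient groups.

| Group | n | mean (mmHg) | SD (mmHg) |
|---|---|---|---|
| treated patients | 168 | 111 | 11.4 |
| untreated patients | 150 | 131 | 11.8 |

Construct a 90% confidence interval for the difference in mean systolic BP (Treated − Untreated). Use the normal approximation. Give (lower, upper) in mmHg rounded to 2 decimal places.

(-22.15, -17.85)

SE₁ = s₁/√n₁ = 11.4/√168 = 0.8795; SE₂ = 11.8/√150 = 0.9635.
Independent samples, unequal variances: SE_diff = √(SE₁² + SE₂²) = √(0.77352025 + 0.92833225) = 1.3046.
z* = 1.645, so margin of error = 1.645 × 1.3046 = 2.1461.
Difference in means = 111 − 131 = -20.0000.
-20.0000 ± 2.1461 → (-22.15, -17.85).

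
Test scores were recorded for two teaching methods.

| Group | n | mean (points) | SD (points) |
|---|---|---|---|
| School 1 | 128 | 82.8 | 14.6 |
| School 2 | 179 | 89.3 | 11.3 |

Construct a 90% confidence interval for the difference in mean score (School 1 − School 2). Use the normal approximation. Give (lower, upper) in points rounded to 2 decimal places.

(-9.04, -3.96)

Per-group SEs: s₁/√n₁ = 14.6/√128 = 1.2905, s₂/√n₂ = 11.3/√179 = 0.8446.
Unpooled SE of the difference: √(1.66539025 + 0.71334916) = 1.5423.
Margin of error = z* · SE = 1.645 × 1.5423 = 2.5371.
x̄₁ − x̄₂ = 82.8 − 89.3 = -6.5000.
CI: -6.5000 ± 2.5371 = (-9.04, -3.96).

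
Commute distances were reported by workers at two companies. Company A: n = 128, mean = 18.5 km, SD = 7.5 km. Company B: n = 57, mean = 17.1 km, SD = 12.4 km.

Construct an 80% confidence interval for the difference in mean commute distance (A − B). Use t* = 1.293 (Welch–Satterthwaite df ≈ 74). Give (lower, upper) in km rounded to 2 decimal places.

SE₁ = s₁/√n₁ = 7.5/√128 = 0.6629; SE₂ = 12.4/√57 = 1.6424.
Independent samples, unequal variances: SE_diff = √(SE₁² + SE₂²) = √(0.43943641 + 2.69747776) = 1.7711.
t* = 1.293, so margin of error = 1.293 × 1.7711 = 2.2900.
Difference in means = 18.5 − 17.1 = 1.4000.
1.4000 ± 2.2900 → (-0.89, 3.69).

(-0.89, 3.69)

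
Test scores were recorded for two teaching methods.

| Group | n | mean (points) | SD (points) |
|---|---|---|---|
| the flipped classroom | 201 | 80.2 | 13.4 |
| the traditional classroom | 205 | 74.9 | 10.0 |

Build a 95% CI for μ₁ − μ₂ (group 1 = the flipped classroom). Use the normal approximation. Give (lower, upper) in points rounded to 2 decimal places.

(3.00, 7.60)

SE₁ = s₁/√n₁ = 13.4/√201 = 0.9452; SE₂ = 10.0/√205 = 0.6984.
Independent samples, unequal variances: SE_diff = √(SE₁² + SE₂²) = √(0.89340304 + 0.48776256) = 1.1752.
z* = 1.960, so margin of error = 1.960 × 1.1752 = 2.3034.
Difference in means = 80.2 − 74.9 = 5.3000.
5.3000 ± 2.3034 → (3.00, 7.60).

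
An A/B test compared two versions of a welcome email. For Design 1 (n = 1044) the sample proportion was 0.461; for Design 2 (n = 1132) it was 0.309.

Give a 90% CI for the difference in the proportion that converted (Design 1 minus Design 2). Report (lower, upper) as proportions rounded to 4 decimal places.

The two standard errors are √(0.4610×0.5390/1044) = 0.01543 and √(0.3090×0.6910/1132) = 0.01373.
Because the samples are independent, SE_diff = √(0.01543² + 0.01373²) = 0.02065.
Using z* = 1.645 for 90%, ME = 1.645 × 0.02065 = 0.03397.
p̂₁ − p̂₂ = 0.1520; interval 0.1520 ± 0.03397 gives (0.1180, 0.1860).

(0.1180, 0.1860)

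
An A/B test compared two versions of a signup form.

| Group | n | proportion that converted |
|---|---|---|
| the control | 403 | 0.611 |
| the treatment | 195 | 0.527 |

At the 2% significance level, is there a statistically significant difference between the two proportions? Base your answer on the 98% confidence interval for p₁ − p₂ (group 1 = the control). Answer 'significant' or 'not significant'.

The two standard errors are √(0.6110×0.3890/403) = 0.02429 and √(0.5270×0.4730/195) = 0.03575.
Because the samples are independent, SE_diff = √(0.02429² + 0.03575²) = 0.04322.
Using z* = 2.326 for 98%, ME = 2.326 × 0.04322 = 0.10053.
p̂₁ − p̂₂ = 0.0840; interval 0.0840 ± 0.10053 gives (-0.01653, 0.18453).
The interval (-0.01653, 0.18453) contains 0, so the difference is not significant.

not significant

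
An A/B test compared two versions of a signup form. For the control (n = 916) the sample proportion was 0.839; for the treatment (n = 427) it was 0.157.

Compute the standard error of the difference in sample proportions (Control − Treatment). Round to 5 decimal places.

SE₁ = √(p̂₁(1−p̂₁)/n₁) = √(0.8390·0.1610/916) = 0.01214; SE₂ = √(0.1570·0.8430/427) = 0.01761.
Independent samples: SE of the difference = √(SE₁² + SE₂²) = √(0.0001473796 + 0.0003101121) = 0.02139.

0.02139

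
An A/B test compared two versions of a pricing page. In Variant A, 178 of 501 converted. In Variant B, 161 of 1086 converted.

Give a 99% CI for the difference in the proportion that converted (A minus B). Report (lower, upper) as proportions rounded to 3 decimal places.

Sample proportions: 178/501 = 0.3553, 161/1086 = 0.1483.
Each SE is √(p̂(1−p̂)/n): √(0.3553·0.6447/501) = 0.02138 and √(0.1483·0.8517/1086) = 0.01078.
SE(p̂₁ − p̂₂) = √(SE₁² + SE₂²) = √(0.0004571044 + 0.0001162084) = 0.02394, since the two samples are independent.
At 99% confidence z* = 2.576; margin = 2.576 × 0.02394 = 0.06167.
The difference is 0.3553 − 0.1483 = 0.2070, so the interval is 0.2070 ± 0.06167 = (0.145, 0.269).

(0.145, 0.269)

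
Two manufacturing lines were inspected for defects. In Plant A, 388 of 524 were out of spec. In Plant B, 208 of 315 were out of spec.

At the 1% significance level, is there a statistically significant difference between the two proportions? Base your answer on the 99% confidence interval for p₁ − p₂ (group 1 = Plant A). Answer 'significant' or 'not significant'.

not significant

p̂₁ = 388/524 = 0.7405 and p̂₂ = 208/315 = 0.6603.
SE₁ = √(p̂₁(1−p̂₁)/n₁) = √(0.7405·0.2595/524) = 0.01915; SE₂ = √(0.6603·0.3397/315) = 0.02668.
Independent samples: SE of the difference = √(SE₁² + SE₂²) = √(0.0003667225 + 0.0007118224) = 0.03284.
z* for 99% confidence is 2.576, so the margin of error is 2.576 × 0.03284 = 0.08460.
Point estimate p̂₁ − p̂₂ = 0.7405 − 0.6603 = 0.0802.
0.0802 ± 0.08460 → (-0.00440, 0.16480).
The interval (-0.00440, 0.16480) contains 0, so the difference is not significant.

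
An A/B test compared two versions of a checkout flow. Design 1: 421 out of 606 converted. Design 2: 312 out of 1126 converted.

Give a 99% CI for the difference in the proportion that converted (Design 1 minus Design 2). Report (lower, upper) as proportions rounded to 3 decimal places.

p̂₁ = 421/606 = 0.6947 and p̂₂ = 312/1126 = 0.2771.
SE₁ = √(p̂₁(1−p̂₁)/n₁) = √(0.6947·0.3053/606) = 0.01871; SE₂ = √(0.2771·0.7229/1126) = 0.01334.
Independent samples: SE of the difference = √(SE₁² + SE₂²) = √(0.0003500641 + 0.0001779556) = 0.02298.
z* for 99% confidence is 2.576, so the margin of error is 2.576 × 0.02298 = 0.05920.
Point estimate p̂₁ − p̂₂ = 0.6947 − 0.2771 = 0.4176.
0.4176 ± 0.05920 → (0.358, 0.477).

(0.358, 0.477)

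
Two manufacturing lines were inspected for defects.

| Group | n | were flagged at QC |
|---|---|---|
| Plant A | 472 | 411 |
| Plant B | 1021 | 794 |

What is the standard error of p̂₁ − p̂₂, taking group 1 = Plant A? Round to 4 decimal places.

0.0202

Sample proportions: 411/472 = 0.8708, 794/1021 = 0.7777.
Each SE is √(p̂(1−p̂)/n): √(0.8708·0.1292/472) = 0.01544 and √(0.7777·0.2223/1021) = 0.01301.
SE(p̂₁ − p̂₂) = √(SE₁² + SE₂²) = √(0.0002383936 + 0.0001692601) = 0.02019, since the two samples are independent.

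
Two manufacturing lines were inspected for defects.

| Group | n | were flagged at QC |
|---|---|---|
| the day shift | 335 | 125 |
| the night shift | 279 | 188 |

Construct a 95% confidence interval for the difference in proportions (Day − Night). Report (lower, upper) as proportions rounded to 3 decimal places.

First, p̂₁ = 125/335 = 0.3731; p̂₂ = 188/279 = 0.6738.
The two standard errors are √(0.3731×0.6269/335) = 0.02642 and √(0.6738×0.3262/279) = 0.02807.
Because the samples are independent, SE_diff = √(0.02642² + 0.02807²) = 0.03855.
Using z* = 1.960 for 95%, ME = 1.960 × 0.03855 = 0.07556.
p̂₁ − p̂₂ = -0.3007; interval -0.3007 ± 0.07556 gives (-0.376, -0.225).

(-0.376, -0.225)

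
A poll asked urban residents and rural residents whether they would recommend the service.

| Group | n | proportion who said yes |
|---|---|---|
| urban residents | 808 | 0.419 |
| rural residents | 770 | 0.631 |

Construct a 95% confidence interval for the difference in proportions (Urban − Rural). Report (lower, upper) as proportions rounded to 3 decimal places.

Each SE is √(p̂(1−p̂)/n): √(0.4190·0.5810/808) = 0.01736 and √(0.6310·0.3690/770) = 0.01739.
SE(p̂₁ − p̂₂) = √(SE₁² + SE₂²) = √(0.0003013696 + 0.0003024121) = 0.02457, since the two samples are independent.
At 95% confidence z* = 1.960; margin = 1.960 × 0.02457 = 0.04816.
The difference is 0.4190 − 0.6310 = -0.2120, so the interval is -0.2120 ± 0.04816 = (-0.260, -0.164).

(-0.260, -0.164)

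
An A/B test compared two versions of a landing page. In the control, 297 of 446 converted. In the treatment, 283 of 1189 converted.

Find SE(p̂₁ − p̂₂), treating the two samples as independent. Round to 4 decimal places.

Sample proportions: 297/446 = 0.6659, 283/1189 = 0.2380.
Each SE is √(p̂(1−p̂)/n): √(0.6659·0.3341/446) = 0.02233 and √(0.2380·0.7620/1189) = 0.01235.
SE(p̂₁ − p̂₂) = √(SE₁² + SE₂²) = √(0.0004986289 + 0.0001525225) = 0.02552, since the two samples are independent.

0.0255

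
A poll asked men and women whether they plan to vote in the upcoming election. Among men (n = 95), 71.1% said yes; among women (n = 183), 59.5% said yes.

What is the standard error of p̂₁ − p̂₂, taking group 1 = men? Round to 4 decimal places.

0.0590

SE₁ = √(p̂₁(1−p̂₁)/n₁) = √(0.7110·0.2890/95) = 0.04651; SE₂ = √(0.5950·0.4050/183) = 0.03629.
Independent samples: SE of the difference = √(SE₁² + SE₂²) = √(0.0021631801 + 0.0013169641) = 0.05899.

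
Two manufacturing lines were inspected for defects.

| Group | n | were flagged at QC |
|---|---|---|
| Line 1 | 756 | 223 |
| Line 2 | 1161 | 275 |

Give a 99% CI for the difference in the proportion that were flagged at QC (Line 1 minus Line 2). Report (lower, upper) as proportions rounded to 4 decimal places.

p̂₁ = 223/756 = 0.2950 and p̂₂ = 275/1161 = 0.2369.
SE₁ = √(p̂₁(1−p̂₁)/n₁) = √(0.2950·0.7050/756) = 0.01659; SE₂ = √(0.2369·0.7631/1161) = 0.01248.
Independent samples: SE of the difference = √(SE₁² + SE₂²) = √(0.0002752281 + 0.0001557504) = 0.02076.
z* for 99% confidence is 2.576, so the margin of error is 2.576 × 0.02076 = 0.05348.
Point estimate p̂₁ − p̂₂ = 0.2950 − 0.2369 = 0.0581.
0.0581 ± 0.05348 → (0.0046, 0.1116).

(0.0046, 0.1116)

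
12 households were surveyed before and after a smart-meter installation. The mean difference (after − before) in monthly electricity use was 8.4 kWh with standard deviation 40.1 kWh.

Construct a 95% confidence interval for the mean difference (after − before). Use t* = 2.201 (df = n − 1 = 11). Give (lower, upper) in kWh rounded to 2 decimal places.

Paired design: SE = s_d/√n = 40.1/√12 = 11.5759.
t* = 2.201; margin of error = 2.201 × 11.5759 = 25.4786.
8.4 ± 25.4786 → (-17.08, 33.88).

(-17.08, 33.88)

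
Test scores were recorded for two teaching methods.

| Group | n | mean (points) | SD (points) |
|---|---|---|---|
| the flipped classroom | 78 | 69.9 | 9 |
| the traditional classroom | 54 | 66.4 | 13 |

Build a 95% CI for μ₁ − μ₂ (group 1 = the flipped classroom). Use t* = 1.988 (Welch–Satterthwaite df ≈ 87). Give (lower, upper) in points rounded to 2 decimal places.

(-0.56, 7.56)

Per-group SEs: s₁/√n₁ = 9/√78 = 1.0190, s₂/√n₂ = 13/√54 = 1.7691.
Unpooled SE of the difference: √(1.038361 + 3.12971481) = 2.0416.
Margin of error = t* · SE = 1.988 × 2.0416 = 4.0587.
x̄₁ − x̄₂ = 69.9 − 66.4 = 3.5000.
CI: 3.5000 ± 4.0587 = (-0.56, 7.56).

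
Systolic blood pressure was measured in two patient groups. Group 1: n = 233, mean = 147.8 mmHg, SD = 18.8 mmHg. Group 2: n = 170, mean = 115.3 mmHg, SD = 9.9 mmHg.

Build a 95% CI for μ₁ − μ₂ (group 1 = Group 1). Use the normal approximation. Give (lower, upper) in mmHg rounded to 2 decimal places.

Standard errors of each mean: 18.8/√233 = 1.2316 and 9.9/√170 = 0.7593.
SE(x̄₁ − x̄₂) = √(1.2316² + 0.7593²) = 1.4469 for independent samples with unequal variances.
With z* = 1.960, the margin is 1.960 × 1.4469 = 2.8359.
x̄₁ − x̄₂ = 147.8 − 115.3 = 32.5000; the interval is 32.5000 ± 2.8359 = (29.66, 35.34).

(29.66, 35.34)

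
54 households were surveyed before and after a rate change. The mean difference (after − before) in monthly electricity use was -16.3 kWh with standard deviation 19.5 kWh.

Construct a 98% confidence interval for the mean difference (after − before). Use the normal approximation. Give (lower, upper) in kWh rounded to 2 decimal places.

(-22.47, -10.13)

This is a matched-pairs design, so SE = s_d/√n = 19.5/√54 = 2.6536.
Margin = 2.326 × 2.6536 = 6.1723; the interval is -16.3 ± 6.1723 = (-22.47, -10.13).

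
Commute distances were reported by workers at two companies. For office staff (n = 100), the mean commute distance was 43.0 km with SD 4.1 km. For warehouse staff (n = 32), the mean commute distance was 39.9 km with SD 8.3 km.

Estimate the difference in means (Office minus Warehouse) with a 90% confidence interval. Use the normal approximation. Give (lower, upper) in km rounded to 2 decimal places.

Standard errors of each mean: 4.1/√100 = 0.4100 and 8.3/√32 = 1.4672.
SE(x̄₁ − x̄₂) = √(0.4100² + 1.4672²) = 1.5234 for independent samples with unequal variances.
With z* = 1.645, the margin is 1.645 × 1.5234 = 2.5060.
x̄₁ − x̄₂ = 43.0 − 39.9 = 3.1000; the interval is 3.1000 ± 2.5060 = (0.59, 5.61).

(0.59, 5.61)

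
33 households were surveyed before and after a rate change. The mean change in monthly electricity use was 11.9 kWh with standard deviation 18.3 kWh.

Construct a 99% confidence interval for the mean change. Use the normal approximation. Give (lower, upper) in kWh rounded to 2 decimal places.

This is a matched-pairs design, so SE = s_d/√n = 18.3/√33 = 3.1856.
Margin = 2.576 × 3.1856 = 8.2061; the interval is 11.9 ± 8.2061 = (3.69, 20.11).

(3.69, 20.11)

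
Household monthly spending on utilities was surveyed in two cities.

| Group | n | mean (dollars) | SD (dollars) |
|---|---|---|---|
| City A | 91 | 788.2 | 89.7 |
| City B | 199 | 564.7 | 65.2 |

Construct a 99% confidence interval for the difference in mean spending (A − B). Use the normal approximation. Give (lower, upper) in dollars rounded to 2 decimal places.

Standard errors of each mean: 89.7/√91 = 9.4031 and 65.2/√199 = 4.6219.
SE(x̄₁ − x̄₂) = √(9.4031² + 4.6219²) = 10.4776 for independent samples with unequal variances.
With z* = 2.576, the margin is 2.576 × 10.4776 = 26.9903.
x̄₁ − x̄₂ = 788.2 − 564.7 = 223.5000; the interval is 223.5000 ± 26.9903 = (196.51, 250.49).

(196.51, 250.49)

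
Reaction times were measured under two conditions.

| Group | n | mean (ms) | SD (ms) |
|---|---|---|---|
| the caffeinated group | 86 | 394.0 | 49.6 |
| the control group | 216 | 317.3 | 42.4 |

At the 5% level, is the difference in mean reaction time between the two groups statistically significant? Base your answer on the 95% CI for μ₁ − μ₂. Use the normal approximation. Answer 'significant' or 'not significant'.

significant

Standard errors of each mean: 49.6/√86 = 5.3485 and 42.4/√216 = 2.8850.
SE(x̄₁ − x̄₂) = √(5.3485² + 2.8850²) = 6.0770 for independent samples with unequal variances.
With z* = 1.960, the margin is 1.960 × 6.0770 = 11.9109.
x̄₁ − x̄₂ = 394.0 − 317.3 = 76.7000; the interval is 76.7000 ± 11.9109 = (64.7891, 88.6109).
The interval (64.7891, 88.6109) does not contain 0, so the difference is significant.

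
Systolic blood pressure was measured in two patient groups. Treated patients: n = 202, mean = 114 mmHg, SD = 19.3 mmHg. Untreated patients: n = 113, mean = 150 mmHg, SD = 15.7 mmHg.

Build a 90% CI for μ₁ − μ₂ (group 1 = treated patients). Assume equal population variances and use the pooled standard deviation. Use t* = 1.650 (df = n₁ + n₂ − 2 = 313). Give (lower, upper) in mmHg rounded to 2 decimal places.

Pooled variance s_p² = [201·19.3² + 112·15.7²] / (202+113−2) = 327.4037, so s_p = 18.0943.
SE_diff = s_p·√(1/n₁ + 1/n₂) = 18.0943·√(1/202 + 1/113) = 2.1256.
t* = 1.650; margin = 1.650 × 2.1256 = 3.5072.
Difference = 114 − 150 = -36.0000.
-36.0000 ± 3.5072 → (-39.51, -32.49).

(-39.51, -32.49)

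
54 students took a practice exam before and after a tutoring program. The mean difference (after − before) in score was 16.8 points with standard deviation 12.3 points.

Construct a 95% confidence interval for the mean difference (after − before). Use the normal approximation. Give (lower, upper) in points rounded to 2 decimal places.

This is a matched-pairs design, so SE = s_d/√n = 12.3/√54 = 1.6738.
Margin = 1.960 × 1.6738 = 3.2806; the interval is 16.8 ± 3.2806 = (13.52, 20.08).

(13.52, 20.08)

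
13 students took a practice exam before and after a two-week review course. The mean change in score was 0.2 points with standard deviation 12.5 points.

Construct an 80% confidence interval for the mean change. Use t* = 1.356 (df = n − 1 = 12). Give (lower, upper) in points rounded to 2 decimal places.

(-4.50, 4.90)

Paired design: SE = s_d/√n = 12.5/√13 = 3.4669.
t* = 1.356; margin of error = 1.356 × 3.4669 = 4.7011.
0.2 ± 4.7011 → (-4.50, 4.90).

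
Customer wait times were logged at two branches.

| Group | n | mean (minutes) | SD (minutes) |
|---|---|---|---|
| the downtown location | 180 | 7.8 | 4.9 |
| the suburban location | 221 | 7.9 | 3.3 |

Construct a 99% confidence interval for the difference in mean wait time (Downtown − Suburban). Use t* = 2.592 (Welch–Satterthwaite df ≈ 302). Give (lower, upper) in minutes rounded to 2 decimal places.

Standard errors of each mean: 4.9/√180 = 0.3652 and 3.3/√221 = 0.2220.
SE(x̄₁ − x̄₂) = √(0.3652² + 0.2220²) = 0.4274 for independent samples with unequal variances.
With t* = 2.592, the margin is 2.592 × 0.4274 = 1.1078.
x̄₁ − x̄₂ = 7.8 − 7.9 = -0.1000; the interval is -0.1000 ± 1.1078 = (-1.21, 1.01).

(-1.21, 1.01)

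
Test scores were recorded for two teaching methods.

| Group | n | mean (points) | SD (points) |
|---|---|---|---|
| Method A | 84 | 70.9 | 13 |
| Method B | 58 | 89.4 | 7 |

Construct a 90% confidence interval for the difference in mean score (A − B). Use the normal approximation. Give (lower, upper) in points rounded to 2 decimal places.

Per-group SEs: s₁/√n₁ = 13/√84 = 1.4184, s₂/√n₂ = 7/√58 = 0.9191.
Unpooled SE of the difference: √(2.01185856 + 0.84474481) = 1.6901.
Margin of error = z* · SE = 1.645 × 1.6901 = 2.7802.
x̄₁ − x̄₂ = 70.9 − 89.4 = -18.5000.
CI: -18.5000 ± 2.7802 = (-21.28, -15.72).

(-21.28, -15.72)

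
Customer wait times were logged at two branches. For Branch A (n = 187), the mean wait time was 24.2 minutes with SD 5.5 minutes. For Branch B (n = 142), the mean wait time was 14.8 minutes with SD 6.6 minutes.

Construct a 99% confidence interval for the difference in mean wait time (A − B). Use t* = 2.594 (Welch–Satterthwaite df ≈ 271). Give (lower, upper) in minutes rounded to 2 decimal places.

(7.62, 11.18)

Per-group SEs: s₁/√n₁ = 5.5/√187 = 0.4022, s₂/√n₂ = 6.6/√142 = 0.5539.
Unpooled SE of the difference: √(0.16176484 + 0.30680521) = 0.6845.
Margin of error = t* · SE = 2.594 × 0.6845 = 1.7756.
x̄₁ − x̄₂ = 24.2 − 14.8 = 9.4000.
CI: 9.4000 ± 1.7756 = (7.62, 11.18).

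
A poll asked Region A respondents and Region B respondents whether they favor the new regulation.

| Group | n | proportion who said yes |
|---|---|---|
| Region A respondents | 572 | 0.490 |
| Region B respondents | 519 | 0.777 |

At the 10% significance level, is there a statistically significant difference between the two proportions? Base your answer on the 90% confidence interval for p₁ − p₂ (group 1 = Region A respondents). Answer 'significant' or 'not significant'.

significant

Each SE is √(p̂(1−p̂)/n): √(0.4900·0.5100/572) = 0.02090 and √(0.7770·0.2230/519) = 0.01827.
SE(p̂₁ − p̂₂) = √(SE₁² + SE₂²) = √(0.00043681 + 0.0003337929) = 0.02776, since the two samples are independent.
At 90% confidence z* = 1.645; margin = 1.645 × 0.02776 = 0.04567.
The difference is 0.4900 − 0.7770 = -0.2870, so the interval is -0.2870 ± 0.04567 = (-0.33267, -0.24133).
The interval (-0.33267, -0.24133) does not contain 0, so the difference is significant.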